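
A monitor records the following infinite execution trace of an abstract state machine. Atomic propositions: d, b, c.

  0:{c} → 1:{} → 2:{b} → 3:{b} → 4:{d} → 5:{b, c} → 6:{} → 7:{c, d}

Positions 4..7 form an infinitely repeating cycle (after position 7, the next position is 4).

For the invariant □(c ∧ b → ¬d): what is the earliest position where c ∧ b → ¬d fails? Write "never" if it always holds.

never

c ∧ b → ¬d holds at every position 0..7, and those are all the positions the trace ever visits, so the invariant □(c ∧ b → ¬d) is never violated.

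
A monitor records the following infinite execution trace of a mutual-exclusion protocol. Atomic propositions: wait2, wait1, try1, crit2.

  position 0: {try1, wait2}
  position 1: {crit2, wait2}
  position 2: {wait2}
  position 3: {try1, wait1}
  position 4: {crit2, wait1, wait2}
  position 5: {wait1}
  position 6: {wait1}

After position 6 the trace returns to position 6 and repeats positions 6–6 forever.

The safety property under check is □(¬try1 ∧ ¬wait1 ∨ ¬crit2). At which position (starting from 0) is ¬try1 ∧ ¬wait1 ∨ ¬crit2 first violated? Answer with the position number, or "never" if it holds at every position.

Check ¬try1 ∧ ¬wait1 ∨ ¬crit2 at each position in order: 0 ✓, 1 ✓, 2 ✓, 3 ✓.
At position 4 the labels are {crit2, wait1, wait2}, so ¬try1 ∧ ¬wait1 ∨ ¬crit2 is false there. This is the first violation.

4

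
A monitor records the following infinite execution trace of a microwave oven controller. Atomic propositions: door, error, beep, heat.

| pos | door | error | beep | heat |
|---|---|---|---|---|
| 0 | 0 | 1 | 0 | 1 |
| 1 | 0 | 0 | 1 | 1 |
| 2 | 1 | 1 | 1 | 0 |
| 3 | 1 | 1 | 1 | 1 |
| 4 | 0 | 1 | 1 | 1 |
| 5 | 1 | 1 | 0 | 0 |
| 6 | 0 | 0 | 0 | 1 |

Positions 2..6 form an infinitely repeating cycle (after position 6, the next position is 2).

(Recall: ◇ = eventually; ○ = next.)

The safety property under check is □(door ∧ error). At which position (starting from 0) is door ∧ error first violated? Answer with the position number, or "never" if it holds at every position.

At position 0 the labels are {error, heat}, so door ∧ error is false there. This is the first violation.

0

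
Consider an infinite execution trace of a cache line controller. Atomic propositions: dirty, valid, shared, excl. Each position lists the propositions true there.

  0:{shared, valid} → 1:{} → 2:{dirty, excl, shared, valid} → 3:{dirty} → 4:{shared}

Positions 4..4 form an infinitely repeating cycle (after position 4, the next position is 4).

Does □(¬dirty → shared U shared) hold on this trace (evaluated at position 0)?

Does not hold

¬dirty → shared U shared must hold at every position from 0 onward. It fails at position 1, so □(¬dirty → shared U shared) is false.
Positions where ¬dirty holds: 0, 1, 4.
Check shared U shared at each: 0→ok, 1→fails, 4→ok.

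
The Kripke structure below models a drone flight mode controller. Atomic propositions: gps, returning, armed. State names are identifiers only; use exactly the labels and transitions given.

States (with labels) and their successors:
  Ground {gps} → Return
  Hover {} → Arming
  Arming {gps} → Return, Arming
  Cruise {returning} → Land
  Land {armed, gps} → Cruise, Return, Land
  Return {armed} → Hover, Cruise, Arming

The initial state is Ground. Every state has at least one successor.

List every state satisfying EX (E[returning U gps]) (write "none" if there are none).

States satisfying E[returning U gps]: {Ground, Arming, Cruise, Land}.
States satisfying EX (E[returning U gps]): {Hover, Arming, Cruise, Land, Return}.

{Hover, Arming, Cruise, Land, Return}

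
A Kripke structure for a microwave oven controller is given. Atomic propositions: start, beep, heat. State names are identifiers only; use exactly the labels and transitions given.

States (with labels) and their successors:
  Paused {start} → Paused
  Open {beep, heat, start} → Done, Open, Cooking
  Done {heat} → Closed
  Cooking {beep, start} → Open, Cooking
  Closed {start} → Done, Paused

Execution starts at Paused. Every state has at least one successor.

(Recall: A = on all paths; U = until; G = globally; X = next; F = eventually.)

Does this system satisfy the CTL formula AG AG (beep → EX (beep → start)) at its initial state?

States satisfying AG (beep → EX (beep → start)): {Paused, Open, Done, Cooking, Closed}.
States satisfying AG AG (beep → EX (beep → start)): {Paused, Open, Done, Cooking, Closed}.
Every state reachable from Paused satisfies AG (beep → EX (beep → start)).
Paused ∈ Sat(AG AG (beep → EX (beep → start))).

Yes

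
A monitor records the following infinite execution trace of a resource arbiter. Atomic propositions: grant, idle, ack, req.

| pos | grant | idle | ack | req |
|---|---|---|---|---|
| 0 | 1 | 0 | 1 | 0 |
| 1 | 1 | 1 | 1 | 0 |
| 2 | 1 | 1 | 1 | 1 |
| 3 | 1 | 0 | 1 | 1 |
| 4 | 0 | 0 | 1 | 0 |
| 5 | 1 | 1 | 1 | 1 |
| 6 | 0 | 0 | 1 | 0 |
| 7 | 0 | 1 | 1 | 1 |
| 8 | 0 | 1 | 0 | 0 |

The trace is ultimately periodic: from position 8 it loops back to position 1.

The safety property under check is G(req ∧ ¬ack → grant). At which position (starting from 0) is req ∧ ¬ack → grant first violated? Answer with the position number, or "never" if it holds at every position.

never

req ∧ ¬ack → grant holds at every position 0..8, and those are all the positions the trace ever visits, so the invariant G(req ∧ ¬ack → grant) is never violated.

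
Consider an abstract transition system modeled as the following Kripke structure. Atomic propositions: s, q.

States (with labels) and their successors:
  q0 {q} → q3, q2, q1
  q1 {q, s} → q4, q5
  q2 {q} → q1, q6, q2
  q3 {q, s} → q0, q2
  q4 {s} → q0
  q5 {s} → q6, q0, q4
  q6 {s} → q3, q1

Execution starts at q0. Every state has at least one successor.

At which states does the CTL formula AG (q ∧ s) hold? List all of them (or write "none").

States satisfying q ∧ s: {q1, q3}.
States satisfying AG (q ∧ s): ∅.

none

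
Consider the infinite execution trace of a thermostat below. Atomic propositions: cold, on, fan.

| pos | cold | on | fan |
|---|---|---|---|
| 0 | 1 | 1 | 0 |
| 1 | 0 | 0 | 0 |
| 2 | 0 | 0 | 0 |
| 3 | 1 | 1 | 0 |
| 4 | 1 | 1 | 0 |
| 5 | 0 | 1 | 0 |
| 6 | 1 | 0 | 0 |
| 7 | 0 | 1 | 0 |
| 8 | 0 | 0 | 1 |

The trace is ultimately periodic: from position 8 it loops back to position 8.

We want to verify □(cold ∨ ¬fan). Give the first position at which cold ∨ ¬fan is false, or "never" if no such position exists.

8

Check cold ∨ ¬fan at each position in order: 0 ✓, 1 ✓, 2 ✓, 3 ✓, 4 ✓, 5 ✓, 6 ✓, 7 ✓.
At position 8 the labels are {fan}, so cold ∨ ¬fan is false there. This is the first violation.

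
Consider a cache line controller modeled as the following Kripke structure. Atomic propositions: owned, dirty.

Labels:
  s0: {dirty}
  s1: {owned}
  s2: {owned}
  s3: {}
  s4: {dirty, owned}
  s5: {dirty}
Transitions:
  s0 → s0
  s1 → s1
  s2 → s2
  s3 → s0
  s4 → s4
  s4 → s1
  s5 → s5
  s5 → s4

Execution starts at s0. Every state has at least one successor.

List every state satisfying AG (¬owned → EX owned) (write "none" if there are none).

{s1, s2, s4, s5}

States satisfying ¬owned → EX owned: {s1, s2, s4, s5}.
States satisfying AG (¬owned → EX owned): {s1, s2, s4, s5}.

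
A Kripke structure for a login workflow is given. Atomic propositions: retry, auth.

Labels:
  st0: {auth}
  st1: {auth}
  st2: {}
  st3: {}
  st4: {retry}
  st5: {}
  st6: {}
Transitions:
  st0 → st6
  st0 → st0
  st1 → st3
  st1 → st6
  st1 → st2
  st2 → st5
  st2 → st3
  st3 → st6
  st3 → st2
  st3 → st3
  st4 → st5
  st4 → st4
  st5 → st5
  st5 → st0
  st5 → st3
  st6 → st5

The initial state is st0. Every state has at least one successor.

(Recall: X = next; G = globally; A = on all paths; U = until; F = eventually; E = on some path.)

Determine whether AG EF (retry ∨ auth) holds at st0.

Holds

States satisfying EF (retry ∨ auth): {st0, st1, st2, st3, st4, st5, st6}.
States satisfying AG EF (retry ∨ auth): {st0, st1, st2, st3, st4, st5, st6}.
Every state reachable from st0 satisfies EF (retry ∨ auth).
st0 ∈ Sat(AG EF (retry ∨ auth)).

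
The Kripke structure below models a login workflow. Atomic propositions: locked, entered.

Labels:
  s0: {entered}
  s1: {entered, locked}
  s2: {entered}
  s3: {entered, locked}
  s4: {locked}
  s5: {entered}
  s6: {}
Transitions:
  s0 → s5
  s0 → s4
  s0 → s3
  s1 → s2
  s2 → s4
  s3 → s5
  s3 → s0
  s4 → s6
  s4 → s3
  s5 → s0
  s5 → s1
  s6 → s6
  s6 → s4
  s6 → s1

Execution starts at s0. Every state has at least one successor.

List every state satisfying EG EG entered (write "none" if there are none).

States satisfying EG entered: {s0, s3, s5}.
States satisfying EG EG entered: {s0, s3, s5}.

{s0, s3, s5}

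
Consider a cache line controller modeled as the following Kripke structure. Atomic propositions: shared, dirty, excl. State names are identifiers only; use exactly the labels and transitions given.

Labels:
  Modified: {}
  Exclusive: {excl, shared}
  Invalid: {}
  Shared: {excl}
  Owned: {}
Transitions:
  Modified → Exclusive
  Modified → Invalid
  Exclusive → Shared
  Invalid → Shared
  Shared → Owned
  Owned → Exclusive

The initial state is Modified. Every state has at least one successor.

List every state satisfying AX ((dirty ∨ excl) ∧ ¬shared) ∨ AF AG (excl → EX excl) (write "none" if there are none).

States satisfying (dirty ∨ excl) ∧ ¬shared: {Shared}.
States satisfying AX ((dirty ∨ excl) ∧ ¬shared): {Exclusive, Invalid}.
States satisfying AG (excl → EX excl): ∅.
States satisfying AF AG (excl → EX excl): ∅.
States satisfying AX ((dirty ∨ excl) ∧ ¬shared) ∨ AF AG (excl → EX excl): {Exclusive, Invalid}.

{Exclusive, Invalid}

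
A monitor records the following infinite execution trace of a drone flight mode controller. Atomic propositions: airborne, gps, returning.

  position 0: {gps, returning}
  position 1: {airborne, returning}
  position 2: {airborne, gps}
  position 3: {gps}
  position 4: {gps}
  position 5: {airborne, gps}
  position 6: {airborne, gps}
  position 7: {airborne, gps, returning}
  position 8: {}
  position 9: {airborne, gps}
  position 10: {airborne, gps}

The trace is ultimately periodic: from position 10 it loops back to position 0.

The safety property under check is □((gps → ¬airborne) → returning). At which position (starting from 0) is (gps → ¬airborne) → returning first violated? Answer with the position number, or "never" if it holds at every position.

Check (gps → ¬airborne) → returning at each position in order: 0 ✓, 1 ✓, 2 ✓.
At position 3 the labels are {gps}, so (gps → ¬airborne) → returning is false there. This is the first violation.

3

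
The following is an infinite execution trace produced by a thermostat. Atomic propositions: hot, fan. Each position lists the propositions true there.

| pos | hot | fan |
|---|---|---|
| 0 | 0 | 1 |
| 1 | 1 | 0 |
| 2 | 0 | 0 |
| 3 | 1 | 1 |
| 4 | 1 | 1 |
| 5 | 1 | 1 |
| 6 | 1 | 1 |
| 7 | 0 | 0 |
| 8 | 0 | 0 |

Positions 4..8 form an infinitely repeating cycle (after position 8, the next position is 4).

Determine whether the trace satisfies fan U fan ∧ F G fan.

Walking from position 0: fan first holds at position 0, and fan holds at every earlier position along the way, so fan U fan holds.
G fan is false at every position 0..8, so it never becomes true and F G fan fails.
At position 0: fan U fan is true; F G fan is false; so fan U fan ∧ F G fan is false.

Violated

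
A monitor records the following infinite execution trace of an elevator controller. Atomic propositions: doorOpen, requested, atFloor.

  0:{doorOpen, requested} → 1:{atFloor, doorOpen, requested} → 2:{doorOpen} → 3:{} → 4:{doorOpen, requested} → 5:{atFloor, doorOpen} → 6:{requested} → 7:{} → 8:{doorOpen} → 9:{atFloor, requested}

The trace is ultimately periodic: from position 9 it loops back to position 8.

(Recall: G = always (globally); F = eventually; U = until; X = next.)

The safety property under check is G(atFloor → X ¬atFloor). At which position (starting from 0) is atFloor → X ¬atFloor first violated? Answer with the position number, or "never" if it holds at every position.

never

atFloor → X ¬atFloor holds at every position 0..9, and those are all the positions the trace ever visits, so the invariant G(atFloor → X ¬atFloor) is never violated.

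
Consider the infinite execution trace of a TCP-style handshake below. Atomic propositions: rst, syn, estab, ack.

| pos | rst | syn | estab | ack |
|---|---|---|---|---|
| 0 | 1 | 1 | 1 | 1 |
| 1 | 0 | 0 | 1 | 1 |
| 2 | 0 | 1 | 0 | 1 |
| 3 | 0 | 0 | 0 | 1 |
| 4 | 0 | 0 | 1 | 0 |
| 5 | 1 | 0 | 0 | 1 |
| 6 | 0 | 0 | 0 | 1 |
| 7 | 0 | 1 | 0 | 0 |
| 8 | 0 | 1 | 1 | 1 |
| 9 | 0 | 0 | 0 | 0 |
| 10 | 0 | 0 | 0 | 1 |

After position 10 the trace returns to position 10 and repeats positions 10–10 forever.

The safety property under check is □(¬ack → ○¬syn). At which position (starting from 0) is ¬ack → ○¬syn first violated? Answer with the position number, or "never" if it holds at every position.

Check ¬ack → ○¬syn at each position in order: 0 ✓, 1 ✓, 2 ✓, 3 ✓, 4 ✓, 5 ✓, 6 ✓.
At position 7 the labels are {syn} and the next position 8 has {ack, estab, syn}, so ¬ack → ○¬syn is false there. This is the first violation.

7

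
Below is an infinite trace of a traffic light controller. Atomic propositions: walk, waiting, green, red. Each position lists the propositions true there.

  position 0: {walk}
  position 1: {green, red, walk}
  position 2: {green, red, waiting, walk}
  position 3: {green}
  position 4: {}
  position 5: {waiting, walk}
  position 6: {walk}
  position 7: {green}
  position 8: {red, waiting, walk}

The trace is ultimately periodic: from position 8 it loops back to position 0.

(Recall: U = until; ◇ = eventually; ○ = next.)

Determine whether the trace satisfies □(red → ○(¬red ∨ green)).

red → ○(¬red ∨ green) holds at every position 0..8, and those are all positions ever visited, so □(red → ○(¬red ∨ green)) holds.
Positions where red holds: 1, 2, 8.
Check ○(¬red ∨ green) at each: 1→ok, 2→ok, 8→ok.

Holds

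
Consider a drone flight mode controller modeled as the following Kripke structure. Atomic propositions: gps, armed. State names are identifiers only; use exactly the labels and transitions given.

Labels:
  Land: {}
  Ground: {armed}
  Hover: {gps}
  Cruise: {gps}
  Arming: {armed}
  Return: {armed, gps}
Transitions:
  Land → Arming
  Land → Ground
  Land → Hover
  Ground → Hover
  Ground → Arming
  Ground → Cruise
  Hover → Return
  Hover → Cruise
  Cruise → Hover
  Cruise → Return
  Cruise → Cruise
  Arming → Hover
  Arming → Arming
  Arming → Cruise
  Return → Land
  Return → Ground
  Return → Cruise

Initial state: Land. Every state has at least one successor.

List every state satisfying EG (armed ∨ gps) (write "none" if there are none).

{Ground, Hover, Cruise, Arming, Return}

States satisfying armed ∨ gps: {Ground, Hover, Cruise, Arming, Return}.
States satisfying EG (armed ∨ gps): {Ground, Hover, Cruise, Arming, Return}.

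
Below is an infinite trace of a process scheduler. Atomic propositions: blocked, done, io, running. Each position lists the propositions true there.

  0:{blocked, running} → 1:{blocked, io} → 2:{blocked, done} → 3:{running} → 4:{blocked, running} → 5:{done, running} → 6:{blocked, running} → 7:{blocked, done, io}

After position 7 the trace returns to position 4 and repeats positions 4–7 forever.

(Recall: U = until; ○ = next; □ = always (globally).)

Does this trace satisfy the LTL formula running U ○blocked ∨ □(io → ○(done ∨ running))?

Walking from position 0: ○blocked first holds at position 0, and running holds at every earlier position along the way, so running U ○blocked holds.
io → ○(done ∨ running) holds at every position 0..7, and those are all positions ever visited, so □(io → ○(done ∨ running)) holds.
Positions where io holds: 1, 7.
Check ○(done ∨ running) at each: 1→ok, 7→ok.
At position 0: running U ○blocked is true; □(io → ○(done ∨ running)) is true; so running U ○blocked ∨ □(io → ○(done ∨ running)) is true.

Holds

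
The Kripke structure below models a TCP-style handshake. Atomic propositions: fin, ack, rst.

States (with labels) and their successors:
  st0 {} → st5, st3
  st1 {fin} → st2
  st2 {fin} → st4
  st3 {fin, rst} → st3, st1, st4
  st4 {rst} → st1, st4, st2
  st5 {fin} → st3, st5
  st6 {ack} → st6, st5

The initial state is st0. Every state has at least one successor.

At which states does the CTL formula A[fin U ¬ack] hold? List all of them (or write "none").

{st0, st1, st2, st3, st4, st5}

States satisfying fin: {st1, st2, st3, st5}.
States satisfying ¬ack: {st0, st1, st2, st3, st4, st5}.
States satisfying A[fin U ¬ack]: {st0, st1, st2, st3, st4, st5}.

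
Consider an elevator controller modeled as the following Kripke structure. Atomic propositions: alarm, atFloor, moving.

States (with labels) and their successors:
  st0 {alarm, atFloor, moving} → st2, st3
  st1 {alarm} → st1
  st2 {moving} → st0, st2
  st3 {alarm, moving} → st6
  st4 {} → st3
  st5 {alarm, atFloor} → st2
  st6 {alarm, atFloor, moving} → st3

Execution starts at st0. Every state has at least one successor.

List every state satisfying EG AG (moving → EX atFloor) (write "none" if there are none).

States satisfying AG (moving → EX atFloor): {st1}.
States satisfying EG AG (moving → EX atFloor): {st1}.

{st1}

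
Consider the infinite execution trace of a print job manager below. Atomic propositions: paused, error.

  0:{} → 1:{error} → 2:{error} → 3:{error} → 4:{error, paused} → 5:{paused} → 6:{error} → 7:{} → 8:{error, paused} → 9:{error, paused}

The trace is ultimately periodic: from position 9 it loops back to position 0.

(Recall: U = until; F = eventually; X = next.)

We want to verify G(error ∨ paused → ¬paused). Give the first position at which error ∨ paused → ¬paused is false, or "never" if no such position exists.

4

Check error ∨ paused → ¬paused at each position in order: 0 ✓, 1 ✓, 2 ✓, 3 ✓.
At position 4 the labels are {error, paused}, so error ∨ paused → ¬paused is false there. This is the first violation.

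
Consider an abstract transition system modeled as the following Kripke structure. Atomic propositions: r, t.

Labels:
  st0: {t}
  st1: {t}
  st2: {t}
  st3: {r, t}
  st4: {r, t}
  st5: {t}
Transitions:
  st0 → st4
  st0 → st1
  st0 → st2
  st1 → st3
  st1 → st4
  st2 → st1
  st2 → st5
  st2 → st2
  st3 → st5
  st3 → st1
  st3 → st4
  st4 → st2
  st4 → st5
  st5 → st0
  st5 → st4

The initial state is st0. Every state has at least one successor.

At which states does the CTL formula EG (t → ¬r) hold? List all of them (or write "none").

{st0, st2, st5}

States satisfying t → ¬r: {st0, st1, st2, st5}.
States satisfying EG (t → ¬r): {st0, st2, st5}.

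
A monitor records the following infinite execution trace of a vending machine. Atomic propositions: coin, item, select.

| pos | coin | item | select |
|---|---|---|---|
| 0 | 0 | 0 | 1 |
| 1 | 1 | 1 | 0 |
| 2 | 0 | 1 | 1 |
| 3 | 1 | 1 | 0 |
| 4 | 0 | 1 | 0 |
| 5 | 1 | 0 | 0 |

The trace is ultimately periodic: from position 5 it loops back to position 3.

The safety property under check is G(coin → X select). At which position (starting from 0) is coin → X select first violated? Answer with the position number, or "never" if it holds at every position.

Check coin → X select at each position in order: 0 ✓, 1 ✓, 2 ✓.
At position 3 the labels are {coin, item} and the next position 4 has {item}, so coin → X select is false there. This is the first violation.

3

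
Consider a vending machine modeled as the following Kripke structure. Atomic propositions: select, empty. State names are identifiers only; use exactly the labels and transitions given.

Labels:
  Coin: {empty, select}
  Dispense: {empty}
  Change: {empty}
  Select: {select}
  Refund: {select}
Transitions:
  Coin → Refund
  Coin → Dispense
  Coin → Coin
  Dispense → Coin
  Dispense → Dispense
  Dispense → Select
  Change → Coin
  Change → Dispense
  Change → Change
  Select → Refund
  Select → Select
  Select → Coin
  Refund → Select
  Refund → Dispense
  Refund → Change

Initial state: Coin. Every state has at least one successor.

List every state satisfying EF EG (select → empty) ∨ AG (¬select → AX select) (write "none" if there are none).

States satisfying EG (select → empty): {Coin, Dispense, Change}.
States satisfying EF EG (select → empty): {Coin, Dispense, Change, Select, Refund}.
States satisfying ¬select → AX select: {Coin, Select, Refund}.
States satisfying AG (¬select → AX select): ∅.
States satisfying EF EG (select → empty) ∨ AG (¬select → AX select): {Coin, Dispense, Change, Select, Refund}.

{Coin, Dispense, Change, Select, Refund}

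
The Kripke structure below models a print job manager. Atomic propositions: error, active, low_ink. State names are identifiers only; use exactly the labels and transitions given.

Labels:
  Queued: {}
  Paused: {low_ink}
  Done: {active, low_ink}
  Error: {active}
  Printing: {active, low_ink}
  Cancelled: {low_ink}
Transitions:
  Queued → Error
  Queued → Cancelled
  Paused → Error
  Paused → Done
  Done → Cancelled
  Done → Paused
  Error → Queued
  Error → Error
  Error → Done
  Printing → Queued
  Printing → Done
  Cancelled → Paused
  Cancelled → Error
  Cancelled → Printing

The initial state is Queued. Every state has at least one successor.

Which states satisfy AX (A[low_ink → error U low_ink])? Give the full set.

{Done}

States satisfying A[low_ink → error U low_ink]: {Paused, Done, Printing, Cancelled}.
States satisfying AX (A[low_ink → error U low_ink]): {Done}.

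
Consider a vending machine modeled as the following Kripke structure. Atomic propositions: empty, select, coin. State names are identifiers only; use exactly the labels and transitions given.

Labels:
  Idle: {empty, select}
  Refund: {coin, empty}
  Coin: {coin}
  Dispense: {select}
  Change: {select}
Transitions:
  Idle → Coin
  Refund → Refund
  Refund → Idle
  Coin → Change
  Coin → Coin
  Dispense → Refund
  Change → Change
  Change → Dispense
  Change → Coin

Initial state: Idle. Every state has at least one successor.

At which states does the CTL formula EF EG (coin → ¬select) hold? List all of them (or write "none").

{Idle, Refund, Coin, Dispense, Change}

States satisfying EG (coin → ¬select): {Idle, Refund, Coin, Dispense, Change}.
States satisfying EF EG (coin → ¬select): {Idle, Refund, Coin, Dispense, Change}.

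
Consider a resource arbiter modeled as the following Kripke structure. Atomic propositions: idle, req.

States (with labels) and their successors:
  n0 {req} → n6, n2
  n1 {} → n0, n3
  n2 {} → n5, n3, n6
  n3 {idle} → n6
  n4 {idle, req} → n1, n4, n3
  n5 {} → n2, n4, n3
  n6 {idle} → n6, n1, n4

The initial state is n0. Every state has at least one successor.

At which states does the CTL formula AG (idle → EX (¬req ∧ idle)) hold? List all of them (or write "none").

{n0, n1, n2, n3, n4, n5, n6}

States satisfying idle → EX (¬req ∧ idle): {n0, n1, n2, n3, n4, n5, n6}.
States satisfying AG (idle → EX (¬req ∧ idle)): {n0, n1, n2, n3, n4, n5, n6}.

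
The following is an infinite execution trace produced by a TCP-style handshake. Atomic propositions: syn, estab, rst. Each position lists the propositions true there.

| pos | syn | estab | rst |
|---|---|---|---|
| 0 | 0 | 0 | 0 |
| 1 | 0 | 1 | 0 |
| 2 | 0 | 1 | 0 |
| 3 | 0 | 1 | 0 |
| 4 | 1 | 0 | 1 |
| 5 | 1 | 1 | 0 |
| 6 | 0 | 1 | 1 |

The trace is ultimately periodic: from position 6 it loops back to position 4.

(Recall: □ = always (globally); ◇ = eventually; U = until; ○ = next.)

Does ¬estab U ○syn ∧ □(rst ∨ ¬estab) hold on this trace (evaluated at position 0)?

Violated

Walking from position 0: at position 1, ○syn has not yet held and ¬estab fails, so ¬estab U ○syn is false.
rst ∨ ¬estab must hold at every position from 0 onward. It fails at position 1, so □(rst ∨ ¬estab) is false.
At position 0: ¬estab U ○syn is false; □(rst ∨ ¬estab) is false; so ¬estab U ○syn ∧ □(rst ∨ ¬estab) is false.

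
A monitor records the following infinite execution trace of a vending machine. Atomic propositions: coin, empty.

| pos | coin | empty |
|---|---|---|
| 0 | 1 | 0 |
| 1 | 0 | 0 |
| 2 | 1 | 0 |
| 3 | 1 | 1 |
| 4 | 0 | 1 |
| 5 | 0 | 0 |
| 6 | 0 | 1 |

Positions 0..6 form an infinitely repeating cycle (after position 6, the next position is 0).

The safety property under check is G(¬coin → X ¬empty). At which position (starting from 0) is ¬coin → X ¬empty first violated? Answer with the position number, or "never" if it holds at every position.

5

Check ¬coin → X ¬empty at each position in order: 0 ✓, 1 ✓, 2 ✓, 3 ✓, 4 ✓.
At position 5 the labels are {} and the next position 6 has {empty}, so ¬coin → X ¬empty is false there. This is the first violation.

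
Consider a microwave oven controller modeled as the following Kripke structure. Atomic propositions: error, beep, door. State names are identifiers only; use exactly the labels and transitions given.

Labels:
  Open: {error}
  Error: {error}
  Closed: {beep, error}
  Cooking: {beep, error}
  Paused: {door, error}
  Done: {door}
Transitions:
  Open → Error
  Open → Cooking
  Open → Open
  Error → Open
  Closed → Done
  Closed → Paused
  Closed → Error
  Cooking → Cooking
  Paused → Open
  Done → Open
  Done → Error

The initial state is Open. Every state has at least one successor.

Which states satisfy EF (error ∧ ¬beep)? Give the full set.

States satisfying error ∧ ¬beep: {Open, Error, Paused}.
States satisfying EF (error ∧ ¬beep): {Open, Error, Closed, Paused, Done}.

{Open, Error, Closed, Paused, Done}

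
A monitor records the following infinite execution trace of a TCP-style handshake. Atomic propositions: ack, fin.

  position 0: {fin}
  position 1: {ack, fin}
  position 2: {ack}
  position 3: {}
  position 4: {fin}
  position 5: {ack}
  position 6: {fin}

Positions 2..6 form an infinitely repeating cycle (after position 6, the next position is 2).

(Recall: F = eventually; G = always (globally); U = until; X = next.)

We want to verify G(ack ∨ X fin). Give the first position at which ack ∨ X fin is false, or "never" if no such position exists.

4

Check ack ∨ X fin at each position in order: 0 ✓, 1 ✓, 2 ✓, 3 ✓.
At position 4 the labels are {fin} and the next position 5 has {ack}, so ack ∨ X fin is false there. This is the first violation.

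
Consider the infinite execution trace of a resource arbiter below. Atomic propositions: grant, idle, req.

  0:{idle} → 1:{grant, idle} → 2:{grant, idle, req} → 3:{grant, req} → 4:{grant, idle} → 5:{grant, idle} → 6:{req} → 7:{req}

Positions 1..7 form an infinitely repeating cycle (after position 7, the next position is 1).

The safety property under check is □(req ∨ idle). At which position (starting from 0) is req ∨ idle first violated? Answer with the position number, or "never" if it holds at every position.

req ∨ idle holds at every position 0..7, and those are all the positions the trace ever visits, so the invariant □(req ∨ idle) is never violated.

never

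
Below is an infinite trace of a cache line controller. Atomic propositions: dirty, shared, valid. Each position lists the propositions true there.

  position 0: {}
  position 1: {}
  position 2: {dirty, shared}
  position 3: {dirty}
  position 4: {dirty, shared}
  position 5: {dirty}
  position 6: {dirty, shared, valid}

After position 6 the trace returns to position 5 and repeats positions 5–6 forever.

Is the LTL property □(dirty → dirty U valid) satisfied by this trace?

Holds

dirty → dirty U valid holds at every position 0..6, and those are all positions ever visited, so □(dirty → dirty U valid) holds.
Positions where dirty holds: 2, 3, 4, 5, 6.
Check dirty U valid at each: 2→ok, 3→ok, 4→ok, 5→ok, 6→ok.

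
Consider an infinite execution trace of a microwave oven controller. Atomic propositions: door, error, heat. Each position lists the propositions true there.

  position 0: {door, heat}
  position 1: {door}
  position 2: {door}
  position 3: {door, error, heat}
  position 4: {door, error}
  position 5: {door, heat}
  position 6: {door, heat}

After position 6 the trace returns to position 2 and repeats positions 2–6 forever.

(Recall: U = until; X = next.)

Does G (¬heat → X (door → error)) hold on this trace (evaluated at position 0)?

¬heat → X (door → error) must hold at every position from 0 onward. It fails at position 1, so G (¬heat → X (door → error)) is false.
Positions where ¬heat holds: 1, 2, 4.
Check X (door → error) at each: 1→fails, 2→ok, 4→fails.

Does not hold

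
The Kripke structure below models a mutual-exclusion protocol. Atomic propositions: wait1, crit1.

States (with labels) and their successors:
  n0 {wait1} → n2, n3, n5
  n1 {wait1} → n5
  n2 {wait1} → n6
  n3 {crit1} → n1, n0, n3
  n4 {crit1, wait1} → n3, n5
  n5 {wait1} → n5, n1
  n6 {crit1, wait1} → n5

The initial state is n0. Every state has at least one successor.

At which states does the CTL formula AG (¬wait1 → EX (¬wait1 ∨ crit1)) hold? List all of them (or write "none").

{n0, n1, n2, n3, n4, n5, n6}

States satisfying ¬wait1 → EX (¬wait1 ∨ crit1): {n0, n1, n2, n3, n4, n5, n6}.
States satisfying AG (¬wait1 → EX (¬wait1 ∨ crit1)): {n0, n1, n2, n3, n4, n5, n6}.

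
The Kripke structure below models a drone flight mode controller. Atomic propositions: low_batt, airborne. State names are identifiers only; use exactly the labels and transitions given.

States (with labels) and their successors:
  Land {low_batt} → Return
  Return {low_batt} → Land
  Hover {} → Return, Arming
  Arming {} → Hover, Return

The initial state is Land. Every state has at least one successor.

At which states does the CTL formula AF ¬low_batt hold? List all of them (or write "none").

States satisfying ¬low_batt: {Hover, Arming}.
States satisfying AF ¬low_batt: {Hover, Arming}.

{Hover, Arming}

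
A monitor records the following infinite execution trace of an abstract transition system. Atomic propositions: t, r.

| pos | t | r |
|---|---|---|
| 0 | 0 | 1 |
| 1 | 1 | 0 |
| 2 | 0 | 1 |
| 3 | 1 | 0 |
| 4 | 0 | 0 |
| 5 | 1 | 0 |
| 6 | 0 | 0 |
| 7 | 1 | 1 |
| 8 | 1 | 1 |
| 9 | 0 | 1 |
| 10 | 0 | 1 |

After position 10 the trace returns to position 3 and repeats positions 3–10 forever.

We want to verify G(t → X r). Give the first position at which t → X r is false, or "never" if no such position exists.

Check t → X r at each position in order: 0 ✓, 1 ✓, 2 ✓.
At position 3 the labels are {t} and the next position 4 has {}, so t → X r is false there. This is the first violation.

3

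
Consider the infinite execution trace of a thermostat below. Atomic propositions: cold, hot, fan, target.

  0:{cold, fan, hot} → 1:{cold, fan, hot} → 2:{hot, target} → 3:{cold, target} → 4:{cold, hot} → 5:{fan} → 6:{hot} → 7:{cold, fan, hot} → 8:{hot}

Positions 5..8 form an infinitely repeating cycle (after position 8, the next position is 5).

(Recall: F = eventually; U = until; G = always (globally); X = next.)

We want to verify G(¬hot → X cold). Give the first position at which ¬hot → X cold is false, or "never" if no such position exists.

5

Check ¬hot → X cold at each position in order: 0 ✓, 1 ✓, 2 ✓, 3 ✓, 4 ✓.
At position 5 the labels are {fan} and the next position 6 has {hot}, so ¬hot → X cold is false there. This is the first violation.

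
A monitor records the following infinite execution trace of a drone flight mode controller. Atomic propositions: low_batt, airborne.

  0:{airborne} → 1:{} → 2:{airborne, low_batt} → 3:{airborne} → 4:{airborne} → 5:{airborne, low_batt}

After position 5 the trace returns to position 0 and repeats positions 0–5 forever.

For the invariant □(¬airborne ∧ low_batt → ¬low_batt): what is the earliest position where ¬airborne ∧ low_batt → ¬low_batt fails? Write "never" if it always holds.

never

¬airborne ∧ low_batt → ¬low_batt holds at every position 0..5, and those are all the positions the trace ever visits, so the invariant □(¬airborne ∧ low_batt → ¬low_batt) is never violated.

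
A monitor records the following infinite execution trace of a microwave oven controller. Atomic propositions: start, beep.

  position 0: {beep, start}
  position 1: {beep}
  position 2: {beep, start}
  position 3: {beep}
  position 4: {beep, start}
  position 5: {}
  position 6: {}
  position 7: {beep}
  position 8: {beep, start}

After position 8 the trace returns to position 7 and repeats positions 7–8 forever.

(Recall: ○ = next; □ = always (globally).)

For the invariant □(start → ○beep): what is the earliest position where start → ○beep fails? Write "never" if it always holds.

Check start → ○beep at each position in order: 0 ✓, 1 ✓, 2 ✓, 3 ✓.
At position 4 the labels are {beep, start} and the next position 5 has {}, so start → ○beep is false there. This is the first violation.

4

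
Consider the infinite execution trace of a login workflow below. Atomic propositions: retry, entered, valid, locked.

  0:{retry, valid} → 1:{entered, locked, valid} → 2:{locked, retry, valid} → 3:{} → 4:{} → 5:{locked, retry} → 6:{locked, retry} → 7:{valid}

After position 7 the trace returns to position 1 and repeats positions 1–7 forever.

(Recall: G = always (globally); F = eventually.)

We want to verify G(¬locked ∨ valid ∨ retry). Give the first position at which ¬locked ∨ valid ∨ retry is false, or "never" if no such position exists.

never

¬locked ∨ valid ∨ retry holds at every position 0..7, and those are all the positions the trace ever visits, so the invariant G(¬locked ∨ valid ∨ retry) is never violated.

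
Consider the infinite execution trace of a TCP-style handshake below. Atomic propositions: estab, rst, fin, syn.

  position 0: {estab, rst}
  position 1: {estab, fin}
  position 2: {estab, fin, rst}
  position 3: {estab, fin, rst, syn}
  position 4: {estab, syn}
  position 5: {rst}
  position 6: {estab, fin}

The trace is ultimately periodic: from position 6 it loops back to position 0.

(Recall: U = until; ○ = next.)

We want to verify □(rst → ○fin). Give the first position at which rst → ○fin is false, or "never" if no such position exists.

Check rst → ○fin at each position in order: 0 ✓, 1 ✓, 2 ✓.
At position 3 the labels are {estab, fin, rst, syn} and the next position 4 has {estab, syn}, so rst → ○fin is false there. This is the first violation.

3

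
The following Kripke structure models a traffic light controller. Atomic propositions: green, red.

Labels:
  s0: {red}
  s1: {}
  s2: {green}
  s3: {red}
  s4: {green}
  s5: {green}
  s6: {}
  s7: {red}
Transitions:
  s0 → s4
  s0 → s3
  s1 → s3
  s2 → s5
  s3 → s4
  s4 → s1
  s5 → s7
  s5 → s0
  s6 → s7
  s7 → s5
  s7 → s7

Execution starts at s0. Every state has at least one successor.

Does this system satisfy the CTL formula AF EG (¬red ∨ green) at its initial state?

Does not hold

States satisfying EG (¬red ∨ green): ∅.
States satisfying AF EG (¬red ∨ green): ∅.
There is a path from s0 along which EG (¬red ∨ green) never holds.
s0 ∉ Sat(AF EG (¬red ∨ green)).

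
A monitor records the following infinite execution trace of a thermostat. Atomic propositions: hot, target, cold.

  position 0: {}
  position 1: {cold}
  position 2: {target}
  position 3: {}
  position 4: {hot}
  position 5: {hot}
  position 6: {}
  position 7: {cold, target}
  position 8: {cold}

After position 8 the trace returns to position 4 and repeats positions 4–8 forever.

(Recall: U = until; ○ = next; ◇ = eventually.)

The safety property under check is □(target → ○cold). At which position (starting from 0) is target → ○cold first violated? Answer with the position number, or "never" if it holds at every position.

Check target → ○cold at each position in order: 0 ✓, 1 ✓.
At position 2 the labels are {target} and the next position 3 has {}, so target → ○cold is false there. This is the first violation.

2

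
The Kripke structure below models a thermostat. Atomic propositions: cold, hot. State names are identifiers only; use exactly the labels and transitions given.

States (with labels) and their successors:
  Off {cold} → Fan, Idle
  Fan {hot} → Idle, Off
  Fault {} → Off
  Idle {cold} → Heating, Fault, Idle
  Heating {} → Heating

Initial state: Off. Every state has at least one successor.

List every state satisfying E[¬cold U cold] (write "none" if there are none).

{Off, Fan, Fault, Idle}

States satisfying ¬cold: {Fan, Fault, Heating}.
States satisfying cold: {Off, Idle}.
States satisfying E[¬cold U cold]: {Off, Fan, Fault, Idle}.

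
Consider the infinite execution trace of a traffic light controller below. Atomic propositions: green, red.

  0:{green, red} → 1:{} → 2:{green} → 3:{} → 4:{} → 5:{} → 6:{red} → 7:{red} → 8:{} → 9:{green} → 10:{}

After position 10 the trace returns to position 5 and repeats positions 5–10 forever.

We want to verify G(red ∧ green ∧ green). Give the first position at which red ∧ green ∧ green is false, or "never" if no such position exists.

Check red ∧ green ∧ green at each position in order: 0 ✓.
At position 1 the labels are {}, so red ∧ green ∧ green is false there. This is the first violation.

1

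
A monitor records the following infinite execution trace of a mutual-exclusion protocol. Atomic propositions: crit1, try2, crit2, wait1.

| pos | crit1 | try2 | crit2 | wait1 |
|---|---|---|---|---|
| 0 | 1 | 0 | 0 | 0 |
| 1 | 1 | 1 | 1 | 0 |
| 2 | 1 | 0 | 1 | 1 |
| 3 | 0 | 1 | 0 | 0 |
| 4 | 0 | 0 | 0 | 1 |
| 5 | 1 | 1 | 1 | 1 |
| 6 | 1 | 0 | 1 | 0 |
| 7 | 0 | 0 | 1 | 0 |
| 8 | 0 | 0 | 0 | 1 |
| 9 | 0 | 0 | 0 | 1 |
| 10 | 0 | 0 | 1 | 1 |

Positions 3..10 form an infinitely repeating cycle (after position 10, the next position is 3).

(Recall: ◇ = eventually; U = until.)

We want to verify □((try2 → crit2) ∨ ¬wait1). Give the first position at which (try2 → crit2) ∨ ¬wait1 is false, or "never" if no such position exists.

never

(try2 → crit2) ∨ ¬wait1 holds at every position 0..10, and those are all the positions the trace ever visits, so the invariant □((try2 → crit2) ∨ ¬wait1) is never violated.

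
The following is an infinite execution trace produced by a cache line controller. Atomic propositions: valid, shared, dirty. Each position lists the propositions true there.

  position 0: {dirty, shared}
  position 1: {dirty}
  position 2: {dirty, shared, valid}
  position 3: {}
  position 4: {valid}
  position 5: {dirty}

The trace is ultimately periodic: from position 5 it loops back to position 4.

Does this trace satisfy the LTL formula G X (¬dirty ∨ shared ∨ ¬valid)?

X (¬dirty ∨ shared ∨ ¬valid) holds at every position 0..5, and those are all positions ever visited, so G X (¬dirty ∨ shared ∨ ¬valid) holds.

Satisfied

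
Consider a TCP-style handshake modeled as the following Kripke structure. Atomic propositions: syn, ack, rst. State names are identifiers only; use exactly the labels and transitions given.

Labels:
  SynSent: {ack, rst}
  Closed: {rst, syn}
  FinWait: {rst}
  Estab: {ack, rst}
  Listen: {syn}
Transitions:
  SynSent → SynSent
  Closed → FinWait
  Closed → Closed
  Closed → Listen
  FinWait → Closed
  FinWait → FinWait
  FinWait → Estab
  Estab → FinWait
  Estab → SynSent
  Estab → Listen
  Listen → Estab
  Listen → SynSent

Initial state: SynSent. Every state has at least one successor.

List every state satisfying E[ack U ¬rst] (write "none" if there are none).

States satisfying ack: {SynSent, Estab}.
States satisfying ¬rst: {Listen}.
States satisfying E[ack U ¬rst]: {Estab, Listen}.

{Estab, Listen}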